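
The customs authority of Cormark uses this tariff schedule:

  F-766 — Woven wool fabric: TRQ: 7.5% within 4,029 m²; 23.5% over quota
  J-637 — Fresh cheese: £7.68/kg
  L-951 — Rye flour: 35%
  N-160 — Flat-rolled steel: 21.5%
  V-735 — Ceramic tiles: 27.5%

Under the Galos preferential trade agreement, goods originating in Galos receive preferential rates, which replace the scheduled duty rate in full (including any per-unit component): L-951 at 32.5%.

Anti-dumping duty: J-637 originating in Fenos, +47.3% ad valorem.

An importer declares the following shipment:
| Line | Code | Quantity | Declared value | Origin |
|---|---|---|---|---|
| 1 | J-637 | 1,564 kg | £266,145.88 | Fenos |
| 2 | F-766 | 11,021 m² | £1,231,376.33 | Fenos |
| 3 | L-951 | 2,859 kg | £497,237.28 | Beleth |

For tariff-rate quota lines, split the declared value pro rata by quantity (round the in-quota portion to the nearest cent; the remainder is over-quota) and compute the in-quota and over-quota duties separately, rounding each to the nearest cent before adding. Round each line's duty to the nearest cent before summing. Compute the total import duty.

£529,279.38

Line 1 (J-637, Fenos, 1,564 kg, £266,145.88):
Base rate for J-637 is £7.68/kg.
Additional duty on J-637 from Fenos: +47.3% ad valorem. Applied ad valorem rate = 47.3%.
Duty = £266,145.88 × 47.3% + 1,564 × £7.68 = £137,898.52.
Line 2 (F-766, Fenos, 11,021 m², £1,231,376.33):
Code F-766 is under a tariff-rate quota (threshold 4,029 m²). In-quota: 4,029 m² at 7.5%; over-quota: 6,992 m² at 23.5%.
Pro-rata value split: in-quota = £1,231,376.33 × 4,029/11,021 = £450,160.17; over-quota = £1,231,376.33 − £450,160.17 = £781,216.16.
In-quota duty = £450,160.17 × 7.5% = £33,762.01. Over-quota duty = £781,216.16 × 23.5% = £183,585.80.
Line duty = £33,762.01 + £183,585.80 = £217,347.81.
Line 3 (L-951, Beleth, 2,859 kg, £497,237.28):
Base rate for L-951 is 35%.
L-951 has an FTA preferential rate, but origin Beleth is not Galos; base rate stands.
Duty = £497,237.28 × 35% = £174,033.05.
Total = £137,898.52 + £217,347.81 + £174,033.05 = £529,279.38.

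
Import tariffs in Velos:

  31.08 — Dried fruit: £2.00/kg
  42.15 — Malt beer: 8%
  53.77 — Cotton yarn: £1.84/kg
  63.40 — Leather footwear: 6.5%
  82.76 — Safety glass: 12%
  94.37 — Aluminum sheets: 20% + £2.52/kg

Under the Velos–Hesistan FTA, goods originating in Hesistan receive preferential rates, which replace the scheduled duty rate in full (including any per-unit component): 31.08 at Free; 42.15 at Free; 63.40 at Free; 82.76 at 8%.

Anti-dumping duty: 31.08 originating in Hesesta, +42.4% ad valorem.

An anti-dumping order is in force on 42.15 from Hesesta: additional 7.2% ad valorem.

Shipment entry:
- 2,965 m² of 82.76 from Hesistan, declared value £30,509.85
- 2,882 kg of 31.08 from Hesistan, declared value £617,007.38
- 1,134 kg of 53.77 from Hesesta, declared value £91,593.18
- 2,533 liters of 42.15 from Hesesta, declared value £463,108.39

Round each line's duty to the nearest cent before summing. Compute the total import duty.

Line 1 (82.76, Hesistan, 2,965 m², £30,509.85):
Base rate for 82.76 is 12%.
Origin Hesistan qualifies under the Velos–Hesistan agreement and 82.76 is covered: preferential rate 8% applies instead.
Duty = £30,509.85 × 8% = £2,440.79.
Line 2 (31.08, Hesistan, 2,882 kg, £617,007.38):
Base rate for 31.08 is £2.00/kg.
Origin Hesistan qualifies under the Velos–Hesistan agreement and 31.08 is covered: preferential rate Free applies instead.
The additional-duty order on 31.08 targets Hesesta, not Hesistan; it does not apply.
Duty = £617,007.38 × 0% = £0.00.
Line 3 (53.77, Hesesta, 1,134 kg, £91,593.18):
Base rate for 53.77 is £1.84/kg.
Duty = 1,134 × £1.84 = £2,086.56.
Line 4 (42.15, Hesesta, 2,533 liters, £463,108.39):
Base rate for 42.15 is 8%.
42.15 has an FTA preferential rate, but origin Hesesta is not Hesistan; base rate stands.
Additional duty on 42.15 from Hesesta: +7.2%. Applied ad valorem rate: 8% + 7.2% = 15.2%.
Duty = £463,108.39 × 15.2% = £70,392.48.
Total = £2,440.79 + £0.00 + £2,086.56 + £70,392.48 = £74,919.83.

£74,919.83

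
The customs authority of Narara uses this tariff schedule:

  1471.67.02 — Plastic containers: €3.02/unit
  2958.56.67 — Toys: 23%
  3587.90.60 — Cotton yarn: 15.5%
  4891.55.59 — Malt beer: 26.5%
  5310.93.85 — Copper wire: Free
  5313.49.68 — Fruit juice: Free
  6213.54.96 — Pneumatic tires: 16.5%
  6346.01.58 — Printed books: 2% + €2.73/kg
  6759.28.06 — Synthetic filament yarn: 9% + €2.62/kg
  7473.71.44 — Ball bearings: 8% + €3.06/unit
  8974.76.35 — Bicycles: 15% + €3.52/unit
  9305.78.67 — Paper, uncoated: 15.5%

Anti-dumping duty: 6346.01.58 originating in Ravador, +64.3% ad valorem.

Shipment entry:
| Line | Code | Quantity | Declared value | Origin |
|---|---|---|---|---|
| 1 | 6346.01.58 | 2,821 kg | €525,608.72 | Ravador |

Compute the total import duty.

Line 1 (6346.01.58, Ravador, 2,821 kg, €525,608.72):
Base rate for 6346.01.58 is 2% + €2.73/kg.
Additional duty on 6346.01.58 from Ravador: +64.3%. Applied ad valorem rate: 2% + 64.3% = 66.3%.
Duty = €525,608.72 × 66.3% + 2,821 × €2.73 = €356,179.91.

€356,179.91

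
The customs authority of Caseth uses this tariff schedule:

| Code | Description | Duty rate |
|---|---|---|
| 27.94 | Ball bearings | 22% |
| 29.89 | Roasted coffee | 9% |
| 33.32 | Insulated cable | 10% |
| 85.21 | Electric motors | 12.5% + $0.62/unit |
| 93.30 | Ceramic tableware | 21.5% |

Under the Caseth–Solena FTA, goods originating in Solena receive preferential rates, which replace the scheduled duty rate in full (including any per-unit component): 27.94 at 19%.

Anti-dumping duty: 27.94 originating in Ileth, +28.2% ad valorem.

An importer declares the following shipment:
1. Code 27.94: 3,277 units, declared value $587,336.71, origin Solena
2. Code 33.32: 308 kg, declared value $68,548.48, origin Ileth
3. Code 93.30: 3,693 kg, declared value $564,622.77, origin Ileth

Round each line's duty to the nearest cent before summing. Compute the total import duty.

Line 1 (27.94, Solena, 3,277 units, $587,336.71):
Base rate for 27.94 is 22%.
Origin Solena qualifies under the Caseth–Solena agreement and 27.94 is covered: preferential rate 19% applies instead.
The additional-duty order on 27.94 targets Ileth, not Solena; it does not apply.
Duty = $587,336.71 × 19% = $111,593.97.
Line 2 (33.32, Ileth, 308 kg, $68,548.48):
Base rate for 33.32 is 10%.
Duty = $68,548.48 × 10% = $6,854.85.
Line 3 (93.30, Ileth, 3,693 kg, $564,622.77):
Base rate for 93.30 is 21.5%.
Duty = $564,622.77 × 21.5% = $121,393.90.
Total = $111,593.97 + $6,854.85 + $121,393.90 = $239,842.72.

$239,842.72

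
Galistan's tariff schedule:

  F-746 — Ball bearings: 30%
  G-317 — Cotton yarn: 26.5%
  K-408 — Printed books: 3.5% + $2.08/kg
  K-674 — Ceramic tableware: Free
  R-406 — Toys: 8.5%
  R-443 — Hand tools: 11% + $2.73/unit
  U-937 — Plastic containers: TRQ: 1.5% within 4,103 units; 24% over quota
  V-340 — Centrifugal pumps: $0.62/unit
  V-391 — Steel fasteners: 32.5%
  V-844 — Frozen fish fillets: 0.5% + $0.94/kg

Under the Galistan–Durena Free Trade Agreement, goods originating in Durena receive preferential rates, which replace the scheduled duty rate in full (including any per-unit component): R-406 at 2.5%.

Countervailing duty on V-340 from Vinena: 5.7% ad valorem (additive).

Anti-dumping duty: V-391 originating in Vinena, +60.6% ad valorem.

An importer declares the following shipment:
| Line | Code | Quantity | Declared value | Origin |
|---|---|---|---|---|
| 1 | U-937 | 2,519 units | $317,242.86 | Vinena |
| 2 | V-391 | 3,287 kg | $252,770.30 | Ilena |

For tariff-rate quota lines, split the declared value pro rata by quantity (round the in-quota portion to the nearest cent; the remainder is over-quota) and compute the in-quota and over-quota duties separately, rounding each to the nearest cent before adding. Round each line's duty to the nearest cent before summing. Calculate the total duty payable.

Line 1 (U-937, Vinena, 2,519 units, $317,242.86):
Code U-937 is under a tariff-rate quota (threshold 4,103 units). Quantity 2,519 units is within the quota, so the in-quota rate 1.5% applies to the full value.
Duty = $317,242.86 × 1.5% = $4,758.64.
Line 2 (V-391, Ilena, 3,287 kg, $252,770.30):
Base rate for V-391 is 32.5%.
The additional-duty order on V-391 targets Vinena, not Ilena; it does not apply.
Duty = $252,770.30 × 32.5% = $82,150.35.
Total = $4,758.64 + $82,150.35 = $86,908.99.

$86,908.99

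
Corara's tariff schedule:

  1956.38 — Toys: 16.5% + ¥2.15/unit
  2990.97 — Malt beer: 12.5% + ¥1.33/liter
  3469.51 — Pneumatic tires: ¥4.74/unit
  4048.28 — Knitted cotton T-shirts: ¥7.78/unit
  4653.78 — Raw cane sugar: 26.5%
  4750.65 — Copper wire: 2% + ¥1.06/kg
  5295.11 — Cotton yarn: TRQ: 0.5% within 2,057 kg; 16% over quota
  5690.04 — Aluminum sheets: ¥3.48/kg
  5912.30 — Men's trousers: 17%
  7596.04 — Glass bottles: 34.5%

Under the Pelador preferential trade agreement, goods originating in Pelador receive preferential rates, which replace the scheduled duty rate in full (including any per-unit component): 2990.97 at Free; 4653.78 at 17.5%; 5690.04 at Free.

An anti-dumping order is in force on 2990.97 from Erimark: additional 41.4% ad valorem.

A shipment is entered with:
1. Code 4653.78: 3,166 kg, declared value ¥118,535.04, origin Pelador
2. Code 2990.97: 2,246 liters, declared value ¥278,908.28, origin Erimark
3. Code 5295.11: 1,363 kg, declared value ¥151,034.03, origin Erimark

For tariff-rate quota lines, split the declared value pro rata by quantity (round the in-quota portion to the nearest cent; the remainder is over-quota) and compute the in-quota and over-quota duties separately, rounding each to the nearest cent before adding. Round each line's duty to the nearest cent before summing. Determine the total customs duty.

¥174,817.54

Line 1 (4653.78, Pelador, 3,166 kg, ¥118,535.04):
Base rate for 4653.78 is 26.5%.
Origin Pelador qualifies under the Corara–Pelador agreement and 4653.78 is covered: preferential rate 17.5% applies instead.
Duty = ¥118,535.04 × 17.5% = ¥20,743.63.
Line 2 (2990.97, Erimark, 2,246 liters, ¥278,908.28):
Base rate for 2990.97 is 12.5% + ¥1.33/liter.
2990.97 has an FTA preferential rate, but origin Erimark is not Pelador; base rate stands.
Additional duty on 2990.97 from Erimark: +41.4%. Applied ad valorem rate: 12.5% + 41.4% = 53.9%.
Duty = ¥278,908.28 × 53.9% + 2,246 × ¥1.33 = ¥153,318.74.
Line 3 (5295.11, Erimark, 1,363 kg, ¥151,034.03):
Code 5295.11 is under a tariff-rate quota (threshold 2,057 kg). Quantity 1,363 kg is within the quota, so the in-quota rate 0.5% applies to the full value.
Duty = ¥151,034.03 × 0.5% = ¥755.17.
Total = ¥20,743.63 + ¥153,318.74 + ¥755.17 = ¥174,817.54.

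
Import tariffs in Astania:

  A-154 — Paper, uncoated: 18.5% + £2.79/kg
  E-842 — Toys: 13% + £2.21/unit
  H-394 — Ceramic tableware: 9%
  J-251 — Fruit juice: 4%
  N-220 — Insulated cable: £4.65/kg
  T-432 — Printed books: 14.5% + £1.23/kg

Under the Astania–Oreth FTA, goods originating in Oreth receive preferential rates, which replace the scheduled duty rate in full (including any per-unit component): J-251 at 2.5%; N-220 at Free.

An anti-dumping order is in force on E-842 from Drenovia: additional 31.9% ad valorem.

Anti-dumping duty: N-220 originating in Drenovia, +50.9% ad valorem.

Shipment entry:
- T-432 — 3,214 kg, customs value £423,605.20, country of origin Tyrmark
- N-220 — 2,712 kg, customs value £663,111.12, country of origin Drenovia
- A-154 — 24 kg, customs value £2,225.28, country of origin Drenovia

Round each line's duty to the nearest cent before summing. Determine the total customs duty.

£415,988.97

Line 1 (T-432, Tyrmark, 3,214 kg, £423,605.20):
Base rate for T-432 is 14.5% + £1.23/kg.
Duty = £423,605.20 × 14.5% + 3,214 × £1.23 = £65,375.97.
Line 2 (N-220, Drenovia, 2,712 kg, £663,111.12):
Base rate for N-220 is £4.65/kg.
N-220 has an FTA preferential rate, but origin Drenovia is not Oreth; base rate stands.
Additional duty on N-220 from Drenovia: +50.9% ad valorem. Applied ad valorem rate = 50.9%.
Duty = £663,111.12 × 50.9% + 2,712 × £4.65 = £350,134.36.
Line 3 (A-154, Drenovia, 24 kg, £2,225.28):
Base rate for A-154 is 18.5% + £2.79/kg.
Duty = £2,225.28 × 18.5% + 24 × £2.79 = £478.64.
Total = £65,375.97 + £350,134.36 + £478.64 = £415,988.97.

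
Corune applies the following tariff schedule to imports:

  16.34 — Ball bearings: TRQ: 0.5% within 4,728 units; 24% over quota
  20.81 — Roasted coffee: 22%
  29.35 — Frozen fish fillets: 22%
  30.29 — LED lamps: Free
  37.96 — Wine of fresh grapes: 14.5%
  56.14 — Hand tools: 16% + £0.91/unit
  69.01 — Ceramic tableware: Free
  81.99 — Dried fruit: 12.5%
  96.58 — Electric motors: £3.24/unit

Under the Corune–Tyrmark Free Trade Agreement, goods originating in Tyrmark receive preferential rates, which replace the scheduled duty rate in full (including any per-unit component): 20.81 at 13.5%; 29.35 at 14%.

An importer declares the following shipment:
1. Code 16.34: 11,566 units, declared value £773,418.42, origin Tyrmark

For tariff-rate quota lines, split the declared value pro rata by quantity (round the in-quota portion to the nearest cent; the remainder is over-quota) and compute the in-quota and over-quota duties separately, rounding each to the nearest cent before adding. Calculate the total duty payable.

Line 1 (16.34, Tyrmark, 11,566 units, £773,418.42):
Code 16.34 is under a tariff-rate quota (threshold 4,728 units). In-quota: 4,728 units at 0.5%; over-quota: 6,838 units at 24%.
Pro-rata value split: in-quota = £773,418.42 × 4,728/11,566 = £316,161.36; over-quota = £773,418.42 − £316,161.36 = £457,257.06.
In-quota duty = £316,161.36 × 0.5% = £1,580.81. Over-quota duty = £457,257.06 × 24% = £109,741.69.
Line duty = £1,580.81 + £109,741.69 = £111,322.50.

£111,322.50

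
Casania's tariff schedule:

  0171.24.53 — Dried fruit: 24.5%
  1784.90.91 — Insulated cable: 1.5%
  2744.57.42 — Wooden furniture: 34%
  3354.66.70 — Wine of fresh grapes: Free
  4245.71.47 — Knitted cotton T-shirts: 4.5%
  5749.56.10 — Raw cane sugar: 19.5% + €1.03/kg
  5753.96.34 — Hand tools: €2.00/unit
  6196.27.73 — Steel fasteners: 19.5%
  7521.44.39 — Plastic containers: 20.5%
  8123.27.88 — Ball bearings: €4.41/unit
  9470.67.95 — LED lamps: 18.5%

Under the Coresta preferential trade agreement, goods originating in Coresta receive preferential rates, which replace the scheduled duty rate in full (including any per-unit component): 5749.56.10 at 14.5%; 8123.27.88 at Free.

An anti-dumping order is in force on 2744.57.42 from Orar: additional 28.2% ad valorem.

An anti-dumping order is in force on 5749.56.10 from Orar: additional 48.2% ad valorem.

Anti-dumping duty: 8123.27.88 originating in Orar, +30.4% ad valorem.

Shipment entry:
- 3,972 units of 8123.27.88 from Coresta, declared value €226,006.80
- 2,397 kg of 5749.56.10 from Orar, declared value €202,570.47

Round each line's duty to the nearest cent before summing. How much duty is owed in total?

€139,609.12

Line 1 (8123.27.88, Coresta, 3,972 units, €226,006.80):
Base rate for 8123.27.88 is €4.41/unit.
Origin Coresta qualifies under the Casania–Coresta agreement and 8123.27.88 is covered: preferential rate Free applies instead.
The additional-duty order on 8123.27.88 targets Orar, not Coresta; it does not apply.
Duty = €226,006.80 × 0% = €0.00.
Line 2 (5749.56.10, Orar, 2,397 kg, €202,570.47):
Base rate for 5749.56.10 is 19.5% + €1.03/kg.
5749.56.10 has an FTA preferential rate, but origin Orar is not Coresta; base rate stands.
Additional duty on 5749.56.10 from Orar: +48.2%. Applied ad valorem rate: 19.5% + 48.2% = 67.7%.
Duty = €202,570.47 × 67.7% + 2,397 × €1.03 = €139,609.12.
Total = €0.00 + €139,609.12 = €139,609.12.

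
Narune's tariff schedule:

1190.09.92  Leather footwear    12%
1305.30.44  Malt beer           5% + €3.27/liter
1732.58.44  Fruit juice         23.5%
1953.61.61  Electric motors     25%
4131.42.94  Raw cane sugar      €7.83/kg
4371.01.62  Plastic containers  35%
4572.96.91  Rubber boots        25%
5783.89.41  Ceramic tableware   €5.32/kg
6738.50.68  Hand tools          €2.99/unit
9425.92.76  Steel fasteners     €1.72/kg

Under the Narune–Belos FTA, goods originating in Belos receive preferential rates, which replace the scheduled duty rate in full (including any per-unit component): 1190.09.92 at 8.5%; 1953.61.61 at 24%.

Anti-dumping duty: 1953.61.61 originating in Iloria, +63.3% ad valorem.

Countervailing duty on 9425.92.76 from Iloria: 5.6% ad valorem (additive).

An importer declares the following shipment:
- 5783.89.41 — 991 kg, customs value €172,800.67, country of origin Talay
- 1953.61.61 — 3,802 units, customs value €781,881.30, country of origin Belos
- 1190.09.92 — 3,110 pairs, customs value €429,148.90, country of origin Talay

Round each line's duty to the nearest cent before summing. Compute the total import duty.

Line 1 (5783.89.41, Talay, 991 kg, €172,800.67):
Base rate for 5783.89.41 is €5.32/kg.
Duty = 991 × €5.32 = €5,272.12.
Line 2 (1953.61.61, Belos, 3,802 units, €781,881.30):
Base rate for 1953.61.61 is 25%.
Origin Belos qualifies under the Narune–Belos agreement and 1953.61.61 is covered: preferential rate 24% applies instead.
The additional-duty order on 1953.61.61 targets Iloria, not Belos; it does not apply.
Duty = €781,881.30 × 24% = €187,651.51.
Line 3 (1190.09.92, Talay, 3,110 pairs, €429,148.90):
Base rate for 1190.09.92 is 12%.
1190.09.92 has an FTA preferential rate, but origin Talay is not Belos; base rate stands.
Duty = €429,148.90 × 12% = €51,497.87.
Total = €5,272.12 + €187,651.51 + €51,497.87 = €244,421.50.

€244,421.50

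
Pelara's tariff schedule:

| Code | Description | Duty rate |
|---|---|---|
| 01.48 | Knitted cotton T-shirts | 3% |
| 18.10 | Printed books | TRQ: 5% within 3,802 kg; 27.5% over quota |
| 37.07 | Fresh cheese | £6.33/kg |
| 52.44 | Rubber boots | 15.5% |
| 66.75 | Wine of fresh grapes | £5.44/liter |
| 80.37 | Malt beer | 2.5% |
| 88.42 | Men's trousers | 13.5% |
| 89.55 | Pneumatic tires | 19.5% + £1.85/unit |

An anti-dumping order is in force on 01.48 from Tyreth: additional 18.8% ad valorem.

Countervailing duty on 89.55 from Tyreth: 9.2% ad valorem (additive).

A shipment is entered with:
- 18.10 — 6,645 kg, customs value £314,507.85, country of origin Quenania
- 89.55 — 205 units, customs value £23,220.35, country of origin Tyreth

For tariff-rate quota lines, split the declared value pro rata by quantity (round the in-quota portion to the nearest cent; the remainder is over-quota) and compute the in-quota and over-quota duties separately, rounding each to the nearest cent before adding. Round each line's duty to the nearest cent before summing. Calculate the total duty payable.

Line 1 (18.10, Quenania, 6,645 kg, £314,507.85):
Code 18.10 is under a tariff-rate quota (threshold 3,802 kg). In-quota: 3,802 kg at 5%; over-quota: 2,843 kg at 27.5%.
Pro-rata value split: in-quota = £314,507.85 × 3,802/6,645 = £179,948.66; over-quota = £314,507.85 − £179,948.66 = £134,559.19.
In-quota duty = £179,948.66 × 5% = £8,997.43. Over-quota duty = £134,559.19 × 27.5% = £37,003.78.
Line duty = £8,997.43 + £37,003.78 = £46,001.21.
Line 2 (89.55, Tyreth, 205 units, £23,220.35):
Base rate for 89.55 is 19.5% + £1.85/unit.
Additional duty on 89.55 from Tyreth: +9.2%. Applied ad valorem rate: 19.5% + 9.2% = 28.7%.
Duty = £23,220.35 × 28.7% + 205 × £1.85 = £7,043.49.
Total = £46,001.21 + £7,043.49 = £53,044.70.

£53,044.70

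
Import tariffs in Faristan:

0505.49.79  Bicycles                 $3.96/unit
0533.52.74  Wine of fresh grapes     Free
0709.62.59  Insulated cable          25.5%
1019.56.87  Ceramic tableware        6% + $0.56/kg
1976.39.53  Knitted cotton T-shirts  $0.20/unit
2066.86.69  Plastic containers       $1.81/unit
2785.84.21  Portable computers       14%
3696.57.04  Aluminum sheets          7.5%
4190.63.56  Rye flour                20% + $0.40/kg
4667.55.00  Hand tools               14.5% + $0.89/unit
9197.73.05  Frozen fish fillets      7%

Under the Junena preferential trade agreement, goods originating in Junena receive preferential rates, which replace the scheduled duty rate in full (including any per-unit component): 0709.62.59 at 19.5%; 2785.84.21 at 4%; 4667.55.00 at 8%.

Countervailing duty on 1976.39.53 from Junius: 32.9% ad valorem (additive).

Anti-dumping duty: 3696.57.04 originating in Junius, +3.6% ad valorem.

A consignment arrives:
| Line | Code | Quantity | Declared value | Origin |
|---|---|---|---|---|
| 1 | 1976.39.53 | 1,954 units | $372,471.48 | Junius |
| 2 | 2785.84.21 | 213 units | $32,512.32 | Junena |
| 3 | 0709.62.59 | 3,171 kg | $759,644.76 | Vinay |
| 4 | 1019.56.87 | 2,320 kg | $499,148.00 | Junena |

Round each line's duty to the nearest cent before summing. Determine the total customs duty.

Line 1 (1976.39.53, Junius, 1,954 units, $372,471.48):
Base rate for 1976.39.53 is $0.20/unit.
Additional duty on 1976.39.53 from Junius: +32.9% ad valorem. Applied ad valorem rate = 32.9%.
Duty = $372,471.48 × 32.9% + 1,954 × $0.20 = $122,933.92.
Line 2 (2785.84.21, Junena, 213 units, $32,512.32):
Base rate for 2785.84.21 is 14%.
Origin Junena qualifies under the Faristan–Junena agreement and 2785.84.21 is covered: preferential rate 4% applies instead.
Duty = $32,512.32 × 4% = $1,300.49.
Line 3 (0709.62.59, Vinay, 3,171 kg, $759,644.76):
Base rate for 0709.62.59 is 25.5%.
0709.62.59 has an FTA preferential rate, but origin Vinay is not Junena; base rate stands.
Duty = $759,644.76 × 25.5% = $193,709.41.
Line 4 (1019.56.87, Junena, 2,320 kg, $499,148.00):
Base rate for 1019.56.87 is 6% + $0.56/kg.
Origin Junena is the FTA partner but 1019.56.87 is not on the preference list; base rate stands.
Duty = $499,148.00 × 6% + 2,320 × $0.56 = $31,248.08.
Total = $122,933.92 + $1,300.49 + $193,709.41 + $31,248.08 = $349,191.90.

$349,191.90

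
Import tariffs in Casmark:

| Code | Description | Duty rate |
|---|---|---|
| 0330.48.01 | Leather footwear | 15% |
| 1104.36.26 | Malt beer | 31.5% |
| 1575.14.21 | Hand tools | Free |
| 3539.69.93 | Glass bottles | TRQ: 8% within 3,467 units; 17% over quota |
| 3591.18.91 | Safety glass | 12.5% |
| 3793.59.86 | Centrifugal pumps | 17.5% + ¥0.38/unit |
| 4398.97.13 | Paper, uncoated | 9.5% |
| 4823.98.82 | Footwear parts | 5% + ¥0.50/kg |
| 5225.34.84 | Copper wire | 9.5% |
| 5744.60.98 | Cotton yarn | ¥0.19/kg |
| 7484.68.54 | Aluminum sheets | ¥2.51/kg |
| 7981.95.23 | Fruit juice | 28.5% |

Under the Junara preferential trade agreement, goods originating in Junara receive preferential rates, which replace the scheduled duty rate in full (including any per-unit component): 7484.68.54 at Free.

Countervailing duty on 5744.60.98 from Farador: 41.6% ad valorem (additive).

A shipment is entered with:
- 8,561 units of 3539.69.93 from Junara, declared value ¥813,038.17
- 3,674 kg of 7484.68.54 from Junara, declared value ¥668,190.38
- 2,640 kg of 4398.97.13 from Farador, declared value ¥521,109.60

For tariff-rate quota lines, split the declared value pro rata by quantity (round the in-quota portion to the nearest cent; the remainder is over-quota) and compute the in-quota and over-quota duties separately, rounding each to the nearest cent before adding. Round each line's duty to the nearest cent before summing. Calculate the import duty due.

¥158,088.41

Line 1 (3539.69.93, Junara, 8,561 units, ¥813,038.17):
Code 3539.69.93 is under a tariff-rate quota (threshold 3,467 units). In-quota: 3,467 units at 8%; over-quota: 5,094 units at 17%.
Pro-rata value split: in-quota = ¥813,038.17 × 3,467/8,561 = ¥329,260.99; over-quota = ¥813,038.17 − ¥329,260.99 = ¥483,777.18.
In-quota duty = ¥329,260.99 × 8% = ¥26,340.88. Over-quota duty = ¥483,777.18 × 17% = ¥82,242.12.
Line duty = ¥26,340.88 + ¥82,242.12 = ¥108,583.00.
Line 2 (7484.68.54, Junara, 3,674 kg, ¥668,190.38):
Base rate for 7484.68.54 is ¥2.51/kg.
Origin Junara qualifies under the Casmark–Junara agreement and 7484.68.54 is covered: preferential rate Free applies instead.
Duty = ¥668,190.38 × 0% = ¥0.00.
Line 3 (4398.97.13, Farador, 2,640 kg, ¥521,109.60):
Base rate for 4398.97.13 is 9.5%.
Duty = ¥521,109.60 × 9.5% = ¥49,505.41.
Total = ¥108,583.00 + ¥0.00 + ¥49,505.41 = ¥158,088.41.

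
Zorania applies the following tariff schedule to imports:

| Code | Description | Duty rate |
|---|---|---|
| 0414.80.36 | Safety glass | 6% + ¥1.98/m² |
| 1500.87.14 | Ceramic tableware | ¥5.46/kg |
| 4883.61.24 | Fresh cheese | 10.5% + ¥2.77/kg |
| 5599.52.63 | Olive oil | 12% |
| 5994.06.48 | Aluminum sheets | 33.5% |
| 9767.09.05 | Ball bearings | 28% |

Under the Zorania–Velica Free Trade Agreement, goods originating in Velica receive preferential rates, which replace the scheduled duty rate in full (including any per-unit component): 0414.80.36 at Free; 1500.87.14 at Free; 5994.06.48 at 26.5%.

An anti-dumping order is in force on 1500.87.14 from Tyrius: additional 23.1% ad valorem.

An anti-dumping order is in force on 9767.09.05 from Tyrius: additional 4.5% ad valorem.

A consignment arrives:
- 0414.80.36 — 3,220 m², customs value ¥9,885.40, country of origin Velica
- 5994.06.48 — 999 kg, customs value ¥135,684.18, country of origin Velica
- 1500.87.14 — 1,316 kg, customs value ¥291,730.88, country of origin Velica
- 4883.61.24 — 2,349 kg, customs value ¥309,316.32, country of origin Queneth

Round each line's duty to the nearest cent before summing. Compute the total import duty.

¥74,941.25

Line 1 (0414.80.36, Velica, 3,220 m², ¥9,885.40):
Base rate for 0414.80.36 is 6% + ¥1.98/m².
Origin Velica qualifies under the Zorania–Velica agreement and 0414.80.36 is covered: preferential rate Free applies instead.
Duty = ¥9,885.40 × 0% = ¥0.00.
Line 2 (5994.06.48, Velica, 999 kg, ¥135,684.18):
Base rate for 5994.06.48 is 33.5%.
Origin Velica qualifies under the Zorania–Velica agreement and 5994.06.48 is covered: preferential rate 26.5% applies instead.
Duty = ¥135,684.18 × 26.5% = ¥35,956.31.
Line 3 (1500.87.14, Velica, 1,316 kg, ¥291,730.88):
Base rate for 1500.87.14 is ¥5.46/kg.
Origin Velica qualifies under the Zorania–Velica agreement and 1500.87.14 is covered: preferential rate Free applies instead.
The additional-duty order on 1500.87.14 targets Tyrius, not Velica; it does not apply.
Duty = ¥291,730.88 × 0% = ¥0.00.
Line 4 (4883.61.24, Queneth, 2,349 kg, ¥309,316.32):
Base rate for 4883.61.24 is 10.5% + ¥2.77/kg.
Duty = ¥309,316.32 × 10.5% + 2,349 × ¥2.77 = ¥38,984.94.
Total = ¥0.00 + ¥35,956.31 + ¥0.00 + ¥38,984.94 = ¥74,941.25.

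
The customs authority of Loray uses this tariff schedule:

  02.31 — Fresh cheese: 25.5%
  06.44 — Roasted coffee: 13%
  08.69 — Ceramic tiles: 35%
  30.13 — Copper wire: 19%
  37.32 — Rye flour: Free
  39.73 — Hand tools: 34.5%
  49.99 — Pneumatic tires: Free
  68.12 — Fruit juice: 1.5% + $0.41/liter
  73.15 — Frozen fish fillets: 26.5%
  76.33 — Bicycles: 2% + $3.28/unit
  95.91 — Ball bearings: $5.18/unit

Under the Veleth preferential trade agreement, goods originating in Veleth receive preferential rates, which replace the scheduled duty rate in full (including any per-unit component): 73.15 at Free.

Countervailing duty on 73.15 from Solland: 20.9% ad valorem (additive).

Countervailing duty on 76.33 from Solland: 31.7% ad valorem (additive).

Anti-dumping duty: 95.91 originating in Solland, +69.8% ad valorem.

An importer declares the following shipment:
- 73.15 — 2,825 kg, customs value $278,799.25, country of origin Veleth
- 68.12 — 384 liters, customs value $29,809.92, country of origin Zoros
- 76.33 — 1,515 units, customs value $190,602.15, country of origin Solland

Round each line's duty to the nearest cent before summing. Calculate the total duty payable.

$69,806.71

Line 1 (73.15, Veleth, 2,825 kg, $278,799.25):
Base rate for 73.15 is 26.5%.
Origin Veleth qualifies under the Loray–Veleth agreement and 73.15 is covered: preferential rate Free applies instead.
The additional-duty order on 73.15 targets Solland, not Veleth; it does not apply.
Duty = $278,799.25 × 0% = $0.00.
Line 2 (68.12, Zoros, 384 liters, $29,809.92):
Base rate for 68.12 is 1.5% + $0.41/liter.
Duty = $29,809.92 × 1.5% + 384 × $0.41 = $604.59.
Line 3 (76.33, Solland, 1,515 units, $190,602.15):
Base rate for 76.33 is 2% + $3.28/unit.
Additional duty on 76.33 from Solland: +31.7%. Applied ad valorem rate: 2% + 31.7% = 33.7%.
Duty = $190,602.15 × 33.7% + 1,515 × $3.28 = $69,202.12.
Total = $0.00 + $604.59 + $69,202.12 = $69,806.71.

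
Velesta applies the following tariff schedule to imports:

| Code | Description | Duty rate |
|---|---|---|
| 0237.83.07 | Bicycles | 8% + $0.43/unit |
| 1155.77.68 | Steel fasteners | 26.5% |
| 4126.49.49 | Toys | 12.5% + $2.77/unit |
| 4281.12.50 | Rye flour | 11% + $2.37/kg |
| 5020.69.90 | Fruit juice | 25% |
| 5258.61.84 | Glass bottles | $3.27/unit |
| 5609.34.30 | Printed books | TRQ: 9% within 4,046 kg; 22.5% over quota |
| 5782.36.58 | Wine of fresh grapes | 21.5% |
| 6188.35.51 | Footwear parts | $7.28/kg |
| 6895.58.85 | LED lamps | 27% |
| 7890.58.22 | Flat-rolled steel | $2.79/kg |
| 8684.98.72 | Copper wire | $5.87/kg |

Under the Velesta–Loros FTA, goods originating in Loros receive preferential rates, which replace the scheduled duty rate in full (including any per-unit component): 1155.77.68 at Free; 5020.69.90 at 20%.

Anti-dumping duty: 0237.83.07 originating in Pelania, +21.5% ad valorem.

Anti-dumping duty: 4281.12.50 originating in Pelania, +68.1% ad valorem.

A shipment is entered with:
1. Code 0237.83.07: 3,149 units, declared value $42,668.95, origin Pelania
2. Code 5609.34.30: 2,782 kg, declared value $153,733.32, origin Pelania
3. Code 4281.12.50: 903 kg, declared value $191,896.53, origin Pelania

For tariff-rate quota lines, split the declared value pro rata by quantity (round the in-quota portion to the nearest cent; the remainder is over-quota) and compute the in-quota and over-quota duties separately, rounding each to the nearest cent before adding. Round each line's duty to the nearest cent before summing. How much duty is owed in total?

$181,707.68

Line 1 (0237.83.07, Pelania, 3,149 units, $42,668.95):
Base rate for 0237.83.07 is 8% + $0.43/unit.
Additional duty on 0237.83.07 from Pelania: +21.5%. Applied ad valorem rate: 8% + 21.5% = 29.5%.
Duty = $42,668.95 × 29.5% + 3,149 × $0.43 = $13,941.41.
Line 2 (5609.34.30, Pelania, 2,782 kg, $153,733.32):
Code 5609.34.30 is under a tariff-rate quota (threshold 4,046 kg). Quantity 2,782 kg is within the quota, so the in-quota rate 9% applies to the full value.
Duty = $153,733.32 × 9% = $13,836.00.
Line 3 (4281.12.50, Pelania, 903 kg, $191,896.53):
Base rate for 4281.12.50 is 11% + $2.37/kg.
Additional duty on 4281.12.50 from Pelania: +68.1%. Applied ad valorem rate: 11% + 68.1% = 79.1%.
Duty = $191,896.53 × 79.1% + 903 × $2.37 = $153,930.27.
Total = $13,941.41 + $13,836.00 + $153,930.27 = $181,707.68.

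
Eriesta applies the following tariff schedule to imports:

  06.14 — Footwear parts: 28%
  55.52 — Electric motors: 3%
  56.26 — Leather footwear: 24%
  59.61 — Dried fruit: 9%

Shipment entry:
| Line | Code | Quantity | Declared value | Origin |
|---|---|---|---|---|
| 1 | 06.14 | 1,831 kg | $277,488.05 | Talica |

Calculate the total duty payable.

$77,696.65

Line 1 (06.14, Talica, 1,831 kg, $277,488.05):
Base rate for 06.14 is 28%.
Duty = $277,488.05 × 28% = $77,696.65.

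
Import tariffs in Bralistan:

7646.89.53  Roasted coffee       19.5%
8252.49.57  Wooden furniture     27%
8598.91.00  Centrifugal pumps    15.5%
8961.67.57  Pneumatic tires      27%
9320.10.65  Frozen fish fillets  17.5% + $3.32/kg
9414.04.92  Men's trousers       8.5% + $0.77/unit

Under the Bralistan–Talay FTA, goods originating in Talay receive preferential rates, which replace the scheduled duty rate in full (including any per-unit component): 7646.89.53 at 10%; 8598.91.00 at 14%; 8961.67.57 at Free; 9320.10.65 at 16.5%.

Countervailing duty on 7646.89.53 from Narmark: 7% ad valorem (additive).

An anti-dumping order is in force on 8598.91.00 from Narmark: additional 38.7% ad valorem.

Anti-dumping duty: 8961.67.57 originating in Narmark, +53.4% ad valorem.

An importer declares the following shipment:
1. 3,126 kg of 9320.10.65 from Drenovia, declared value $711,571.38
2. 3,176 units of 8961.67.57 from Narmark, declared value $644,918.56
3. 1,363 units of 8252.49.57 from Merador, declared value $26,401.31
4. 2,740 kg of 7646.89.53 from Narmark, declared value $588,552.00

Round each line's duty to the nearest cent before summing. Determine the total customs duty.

Line 1 (9320.10.65, Drenovia, 3,126 kg, $711,571.38):
Base rate for 9320.10.65 is 17.5% + $3.32/kg.
9320.10.65 has an FTA preferential rate, but origin Drenovia is not Talay; base rate stands.
Duty = $711,571.38 × 17.5% + 3,126 × $3.32 = $134,903.31.
Line 2 (8961.67.57, Narmark, 3,176 units, $644,918.56):
Base rate for 8961.67.57 is 27%.
8961.67.57 has an FTA preferential rate, but origin Narmark is not Talay; base rate stands.
Additional duty on 8961.67.57 from Narmark: +53.4%. Applied ad valorem rate: 27% + 53.4% = 80.4%.
Duty = $644,918.56 × 80.4% = $518,514.52.
Line 3 (8252.49.57, Merador, 1,363 units, $26,401.31):
Base rate for 8252.49.57 is 27%.
Duty = $26,401.31 × 27% = $7,128.35.
Line 4 (7646.89.53, Narmark, 2,740 kg, $588,552.00):
Base rate for 7646.89.53 is 19.5%.
7646.89.53 has an FTA preferential rate, but origin Narmark is not Talay; base rate stands.
Additional duty on 7646.89.53 from Narmark: +7%. Applied ad valorem rate: 19.5% + 7% = 26.5%.
Duty = $588,552.00 × 26.5% = $155,966.28.
Total = $134,903.31 + $518,514.52 + $7,128.35 + $155,966.28 = $816,512.46.

$816,512.46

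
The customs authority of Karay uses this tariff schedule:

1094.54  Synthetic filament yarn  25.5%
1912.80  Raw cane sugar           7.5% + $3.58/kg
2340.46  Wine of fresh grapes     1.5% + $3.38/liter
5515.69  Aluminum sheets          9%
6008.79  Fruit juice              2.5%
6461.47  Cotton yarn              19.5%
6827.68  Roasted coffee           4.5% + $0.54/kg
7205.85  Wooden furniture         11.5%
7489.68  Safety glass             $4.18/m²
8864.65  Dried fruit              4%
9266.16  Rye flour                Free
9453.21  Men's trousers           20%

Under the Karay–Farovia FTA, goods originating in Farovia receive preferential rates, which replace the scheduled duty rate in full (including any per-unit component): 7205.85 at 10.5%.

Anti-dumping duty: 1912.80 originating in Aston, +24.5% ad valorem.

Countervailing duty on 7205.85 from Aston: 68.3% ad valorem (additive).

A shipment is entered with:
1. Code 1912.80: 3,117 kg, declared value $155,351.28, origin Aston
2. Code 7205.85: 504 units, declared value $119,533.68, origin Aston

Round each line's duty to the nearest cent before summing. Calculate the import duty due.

Line 1 (1912.80, Aston, 3,117 kg, $155,351.28):
Base rate for 1912.80 is 7.5% + $3.58/kg.
Additional duty on 1912.80 from Aston: +24.5%. Applied ad valorem rate: 7.5% + 24.5% = 32%.
Duty = $155,351.28 × 32% + 3,117 × $3.58 = $60,871.27.
Line 2 (7205.85, Aston, 504 units, $119,533.68):
Base rate for 7205.85 is 11.5%.
7205.85 has an FTA preferential rate, but origin Aston is not Farovia; base rate stands.
Additional duty on 7205.85 from Aston: +68.3%. Applied ad valorem rate: 11.5% + 68.3% = 79.8%.
Duty = $119,533.68 × 79.8% = $95,387.88.
Total = $60,871.27 + $95,387.88 = $156,259.15.

$156,259.15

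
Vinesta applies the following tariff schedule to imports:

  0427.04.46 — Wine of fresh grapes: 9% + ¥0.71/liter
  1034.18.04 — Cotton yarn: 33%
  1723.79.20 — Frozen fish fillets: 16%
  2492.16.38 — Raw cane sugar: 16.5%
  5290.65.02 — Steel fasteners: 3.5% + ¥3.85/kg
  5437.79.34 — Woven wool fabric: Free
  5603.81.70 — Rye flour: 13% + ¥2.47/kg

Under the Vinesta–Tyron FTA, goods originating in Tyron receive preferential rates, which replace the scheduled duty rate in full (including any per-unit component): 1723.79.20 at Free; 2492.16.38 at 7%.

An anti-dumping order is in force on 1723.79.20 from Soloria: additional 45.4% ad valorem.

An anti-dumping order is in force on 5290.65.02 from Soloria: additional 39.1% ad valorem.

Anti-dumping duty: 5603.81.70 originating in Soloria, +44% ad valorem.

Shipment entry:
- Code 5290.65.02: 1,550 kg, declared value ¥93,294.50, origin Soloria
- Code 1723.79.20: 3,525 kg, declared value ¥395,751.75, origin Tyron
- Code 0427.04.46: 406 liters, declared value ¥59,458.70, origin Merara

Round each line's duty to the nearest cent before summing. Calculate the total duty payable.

¥51,350.50

Line 1 (5290.65.02, Soloria, 1,550 kg, ¥93,294.50):
Base rate for 5290.65.02 is 3.5% + ¥3.85/kg.
Additional duty on 5290.65.02 from Soloria: +39.1%. Applied ad valorem rate: 3.5% + 39.1% = 42.6%.
Duty = ¥93,294.50 × 42.6% + 1,550 × ¥3.85 = ¥45,710.96.
Line 2 (1723.79.20, Tyron, 3,525 kg, ¥395,751.75):
Base rate for 1723.79.20 is 16%.
Origin Tyron qualifies under the Vinesta–Tyron agreement and 1723.79.20 is covered: preferential rate Free applies instead.
The additional-duty order on 1723.79.20 targets Soloria, not Tyron; it does not apply.
Duty = ¥395,751.75 × 0% = ¥0.00.
Line 3 (0427.04.46, Merara, 406 liters, ¥59,458.70):
Base rate for 0427.04.46 is 9% + ¥0.71/liter.
Duty = ¥59,458.70 × 9% + 406 × ¥0.71 = ¥5,639.54.
Total = ¥45,710.96 + ¥0.00 + ¥5,639.54 = ¥51,350.50.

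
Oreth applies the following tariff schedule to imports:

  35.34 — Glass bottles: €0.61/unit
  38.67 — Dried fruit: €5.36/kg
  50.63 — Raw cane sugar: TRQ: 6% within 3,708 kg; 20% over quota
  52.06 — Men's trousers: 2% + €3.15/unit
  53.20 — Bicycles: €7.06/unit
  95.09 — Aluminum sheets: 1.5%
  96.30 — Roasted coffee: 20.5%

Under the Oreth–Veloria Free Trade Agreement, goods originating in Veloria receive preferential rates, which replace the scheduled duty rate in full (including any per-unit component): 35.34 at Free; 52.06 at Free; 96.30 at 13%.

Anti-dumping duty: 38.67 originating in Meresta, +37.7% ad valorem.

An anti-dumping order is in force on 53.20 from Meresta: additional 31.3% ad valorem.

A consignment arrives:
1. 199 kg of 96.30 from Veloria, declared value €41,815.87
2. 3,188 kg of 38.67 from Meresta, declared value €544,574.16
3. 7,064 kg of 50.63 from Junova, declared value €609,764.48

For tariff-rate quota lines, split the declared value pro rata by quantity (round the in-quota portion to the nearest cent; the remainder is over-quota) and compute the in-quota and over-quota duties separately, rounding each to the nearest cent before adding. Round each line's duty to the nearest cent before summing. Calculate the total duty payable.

Line 1 (96.30, Veloria, 199 kg, €41,815.87):
Base rate for 96.30 is 20.5%.
Origin Veloria qualifies under the Oreth–Veloria agreement and 96.30 is covered: preferential rate 13% applies instead.
Duty = €41,815.87 × 13% = €5,436.06.
Line 2 (38.67, Meresta, 3,188 kg, €544,574.16):
Base rate for 38.67 is €5.36/kg.
Additional duty on 38.67 from Meresta: +37.7% ad valorem. Applied ad valorem rate = 37.7%.
Duty = €544,574.16 × 37.7% + 3,188 × €5.36 = €222,392.14.
Line 3 (50.63, Junova, 7,064 kg, €609,764.48):
Code 50.63 is under a tariff-rate quota (threshold 3,708 kg). In-quota: 3,708 kg at 6%; over-quota: 3,356 kg at 20%.
Pro-rata value split: in-quota = €609,764.48 × 3,708/7,064 = €320,074.56; over-quota = €609,764.48 − €320,074.56 = €289,689.92.
In-quota duty = €320,074.56 × 6% = €19,204.47. Over-quota duty = €289,689.92 × 20% = €57,937.98.
Line duty = €19,204.47 + €57,937.98 = €77,142.45.
Total = €5,436.06 + €222,392.14 + €77,142.45 = €304,970.65.

€304,970.65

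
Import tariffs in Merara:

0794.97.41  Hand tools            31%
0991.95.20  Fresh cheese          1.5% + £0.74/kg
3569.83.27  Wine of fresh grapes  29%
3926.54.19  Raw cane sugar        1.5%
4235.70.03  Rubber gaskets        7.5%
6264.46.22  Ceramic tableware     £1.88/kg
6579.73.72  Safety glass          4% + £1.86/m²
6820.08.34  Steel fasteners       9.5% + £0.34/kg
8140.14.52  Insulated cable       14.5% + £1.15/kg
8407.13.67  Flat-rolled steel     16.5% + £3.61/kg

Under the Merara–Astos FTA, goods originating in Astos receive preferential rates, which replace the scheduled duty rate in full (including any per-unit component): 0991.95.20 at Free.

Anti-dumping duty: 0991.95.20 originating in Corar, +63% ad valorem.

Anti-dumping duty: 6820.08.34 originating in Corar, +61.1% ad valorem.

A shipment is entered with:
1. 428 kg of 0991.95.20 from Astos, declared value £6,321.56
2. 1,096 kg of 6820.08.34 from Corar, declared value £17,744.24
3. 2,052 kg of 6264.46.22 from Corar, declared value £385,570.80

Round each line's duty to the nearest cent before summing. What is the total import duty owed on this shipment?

£16,757.83

Line 1 (0991.95.20, Astos, 428 kg, £6,321.56):
Base rate for 0991.95.20 is 1.5% + £0.74/kg.
Origin Astos qualifies under the Merara–Astos agreement and 0991.95.20 is covered: preferential rate Free applies instead.
The additional-duty order on 0991.95.20 targets Corar, not Astos; it does not apply.
Duty = £6,321.56 × 0% = £0.00.
Line 2 (6820.08.34, Corar, 1,096 kg, £17,744.24):
Base rate for 6820.08.34 is 9.5% + £0.34/kg.
Additional duty on 6820.08.34 from Corar: +61.1%. Applied ad valorem rate: 9.5% + 61.1% = 70.6%.
Duty = £17,744.24 × 70.6% + 1,096 × £0.34 = £12,900.07.
Line 3 (6264.46.22, Corar, 2,052 kg, £385,570.80):
Base rate for 6264.46.22 is £1.88/kg.
Duty = 2,052 × £1.88 = £3,857.76.
Total = £0.00 + £12,900.07 + £3,857.76 = £16,757.83.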